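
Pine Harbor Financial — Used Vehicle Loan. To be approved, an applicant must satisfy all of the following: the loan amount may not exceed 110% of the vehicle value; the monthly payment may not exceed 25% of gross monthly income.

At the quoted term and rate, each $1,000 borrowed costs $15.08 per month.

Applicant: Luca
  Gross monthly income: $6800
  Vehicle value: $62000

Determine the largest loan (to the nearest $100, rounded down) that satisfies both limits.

Payment cap: 25% × $6,800 = $1,700/month.
At $15.08 per $1,000, that supports 1,700/15.08 × 1,000 ≈ $112,732 → $112,700.
LTV cap: 110% × $62,000 = $68,200 → $68,200.
Binding constraint: loan-to-value.

$68,200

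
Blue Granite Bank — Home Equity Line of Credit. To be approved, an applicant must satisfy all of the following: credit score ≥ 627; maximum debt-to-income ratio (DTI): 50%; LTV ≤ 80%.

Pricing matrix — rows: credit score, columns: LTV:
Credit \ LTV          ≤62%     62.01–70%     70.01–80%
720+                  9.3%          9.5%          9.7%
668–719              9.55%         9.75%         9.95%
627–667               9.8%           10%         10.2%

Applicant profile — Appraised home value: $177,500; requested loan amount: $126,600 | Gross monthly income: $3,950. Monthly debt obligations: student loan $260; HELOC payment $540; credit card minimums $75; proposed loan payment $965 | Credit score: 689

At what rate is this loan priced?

9.95%

Credit score 689 ≥ 627; Total monthly debts = (260 + 540 + 75 + 965) = 1,840. DTI: 1,840 ÷ 3,950 = 46.6%, within the 50% cap
LTV: 126,600 ÷ 177,500 = 71.3%, within 80% cap
Credit 689 → row 668–719; LTV 71.3% → column 70.01–80%. Grid cell → 9.95%.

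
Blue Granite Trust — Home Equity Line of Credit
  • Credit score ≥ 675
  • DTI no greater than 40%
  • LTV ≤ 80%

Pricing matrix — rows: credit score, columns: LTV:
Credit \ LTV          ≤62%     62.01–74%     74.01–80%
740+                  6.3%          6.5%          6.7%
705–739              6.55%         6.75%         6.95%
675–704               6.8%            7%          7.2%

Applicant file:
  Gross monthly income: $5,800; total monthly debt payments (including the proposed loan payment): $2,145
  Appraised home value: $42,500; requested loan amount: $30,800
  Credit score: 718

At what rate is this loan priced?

6.75%

Credit score 718 ≥ 675; DTI: 2,145 ÷ 5,800 = 37%, within the 40% cap
LTV = 30,800/42,500 = 72.5% ≤ 80%
Score 718 is in the 705–739 band; LTV 72.5% is in the 62.01–74% band → 6.75%.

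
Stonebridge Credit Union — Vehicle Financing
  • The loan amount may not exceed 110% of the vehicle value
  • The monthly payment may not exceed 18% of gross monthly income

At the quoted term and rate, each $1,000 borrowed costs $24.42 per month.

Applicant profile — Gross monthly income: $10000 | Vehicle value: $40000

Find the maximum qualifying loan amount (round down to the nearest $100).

Payment cap: 18% × $10,000 = $1,800/month.
At $24.42 per $1,000, that supports 1,800/24.42 × 1,000 ≈ $73,710 → $73,700.
LTV cap: 110% × $40,000 = $44,000 → $44,000.
Binding constraint: loan-to-value.

$44,000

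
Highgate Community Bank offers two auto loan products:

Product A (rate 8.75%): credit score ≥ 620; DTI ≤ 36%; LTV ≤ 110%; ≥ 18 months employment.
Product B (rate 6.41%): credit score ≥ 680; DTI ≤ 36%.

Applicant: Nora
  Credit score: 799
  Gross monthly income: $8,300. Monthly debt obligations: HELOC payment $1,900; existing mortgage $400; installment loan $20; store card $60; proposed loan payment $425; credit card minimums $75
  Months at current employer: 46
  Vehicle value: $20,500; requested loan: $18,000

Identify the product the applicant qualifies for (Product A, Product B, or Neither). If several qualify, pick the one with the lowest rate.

Total debts = (1,900 + 400 + 20 + 60 + 425 + 75) = 2,880; DTI = 2,880/8,300 = 34.7%.
LTV = 18,000/20,500 = 87.8%.
Product A: score 799 ≥ 620; DTI 34.7% ≤ 36%; LTV 87.8% ≤ 110%; employment 46 ≥ 18 mo → qualifies.
Product B: score 799 ≥ 680; DTI 34.7% ≤ 36% → qualifies.
Qualifying: Product A, Product B. Lowest rate is 6.41% → Product B.

Product B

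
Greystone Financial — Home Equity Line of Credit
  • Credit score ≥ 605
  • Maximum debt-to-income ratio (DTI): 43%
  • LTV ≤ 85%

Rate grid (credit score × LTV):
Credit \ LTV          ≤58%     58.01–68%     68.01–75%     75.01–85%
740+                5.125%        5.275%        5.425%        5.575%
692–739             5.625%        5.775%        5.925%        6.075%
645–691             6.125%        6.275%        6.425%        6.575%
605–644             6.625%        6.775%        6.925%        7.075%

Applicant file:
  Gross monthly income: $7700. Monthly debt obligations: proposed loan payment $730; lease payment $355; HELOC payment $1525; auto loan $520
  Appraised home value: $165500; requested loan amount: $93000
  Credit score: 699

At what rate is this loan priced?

5.625%

Credit score 699 ≥ 605; Total monthly debts = (730 + 355 + 1,525 + 520) = 3,130. DTI: 3,130 ÷ 7,700 = 40.6%, within the 43% cap
Loan-to-value = 93,000/165,500 = 56.2% — pass (85% max)
Credit 699 → row 692–739; LTV 56.2% → column ≤58%. Grid cell → 5.625%.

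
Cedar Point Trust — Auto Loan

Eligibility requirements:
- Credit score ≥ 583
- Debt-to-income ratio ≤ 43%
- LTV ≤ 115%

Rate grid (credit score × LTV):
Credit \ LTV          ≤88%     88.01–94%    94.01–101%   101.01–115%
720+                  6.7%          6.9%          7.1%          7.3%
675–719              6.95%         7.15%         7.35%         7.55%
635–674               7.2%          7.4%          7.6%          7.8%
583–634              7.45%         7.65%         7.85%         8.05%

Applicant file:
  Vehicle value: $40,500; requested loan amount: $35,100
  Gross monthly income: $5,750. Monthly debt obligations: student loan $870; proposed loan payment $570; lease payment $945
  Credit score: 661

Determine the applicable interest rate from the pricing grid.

7.2%

Credit score 661 ≥ 583; Total monthly debts = (870 + 570 + 945) = 2,385. Debt-to-income = 2,385/5,750 = 41.5% — meets 43% limit
LTV: 35,100 ÷ 40,500 = 86.7%, within 115% cap
Row: 661 falls in 635–674. Column: 86.7% falls in ≤88%. Rate = 7.2%.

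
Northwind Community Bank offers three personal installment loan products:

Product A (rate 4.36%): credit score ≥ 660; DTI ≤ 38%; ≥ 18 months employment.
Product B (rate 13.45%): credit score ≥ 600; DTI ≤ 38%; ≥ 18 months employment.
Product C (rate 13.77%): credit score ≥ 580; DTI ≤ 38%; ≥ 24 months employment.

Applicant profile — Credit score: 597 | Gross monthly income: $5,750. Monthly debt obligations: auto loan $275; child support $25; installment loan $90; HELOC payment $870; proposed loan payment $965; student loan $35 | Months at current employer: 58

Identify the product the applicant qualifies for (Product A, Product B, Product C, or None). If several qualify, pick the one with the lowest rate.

None

Total debts = (275 + 25 + 90 + 870 + 965 + 35) = 2,260; DTI = 2,260/5,750 = 39.3%.
Product A: score 597 < 660; DTI 39.3% > 38%; employment 58 ≥ 18 mo → does not qualify.
Product B: score 597 < 600; DTI 39.3% > 38%; employment 58 ≥ 18 mo → does not qualify.
Product C: score 597 ≥ 580; DTI 39.3% > 38%; employment 58 ≥ 24 mo → does not qualify.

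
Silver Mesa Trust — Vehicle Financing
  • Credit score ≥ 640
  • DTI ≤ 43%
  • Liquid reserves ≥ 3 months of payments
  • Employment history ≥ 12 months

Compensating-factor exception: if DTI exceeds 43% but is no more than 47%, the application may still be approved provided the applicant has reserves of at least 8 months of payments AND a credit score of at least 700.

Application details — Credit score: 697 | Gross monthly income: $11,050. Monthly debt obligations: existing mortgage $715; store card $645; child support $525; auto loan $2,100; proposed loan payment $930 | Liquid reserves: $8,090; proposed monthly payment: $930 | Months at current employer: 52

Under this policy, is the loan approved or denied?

Credit score 697 ≥ 640 (meets base)
Total debts = (715 + 645 + 525 + 2,100 + 930) = 4,915. DTI: 4,915 ÷ 11,050 = 44.5%, over the 43% base limit.
Reserves: 8,090 ÷ 930 = 8.7 months (meets 3-month minimum)
Employment 52 ≥ 12 months
44.5% falls in the override range (43%–47%), so the compensating-factor test applies.
Reserves 8.7 ≥ 8 months; credit score 697 < 700.
Compensating-factor requirement not fully met.

Denied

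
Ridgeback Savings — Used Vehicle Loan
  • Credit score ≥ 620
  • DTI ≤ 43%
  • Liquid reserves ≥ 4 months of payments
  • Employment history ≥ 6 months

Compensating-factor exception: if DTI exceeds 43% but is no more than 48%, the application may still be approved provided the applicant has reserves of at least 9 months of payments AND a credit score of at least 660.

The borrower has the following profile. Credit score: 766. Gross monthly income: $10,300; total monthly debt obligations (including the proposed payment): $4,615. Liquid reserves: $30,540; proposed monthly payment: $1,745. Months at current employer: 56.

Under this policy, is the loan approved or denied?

Approved

Credit score 766 ≥ 620 (meets base)
DTI: 4,615 ÷ 10,300 = 44.8%, over the 43% base limit.
Liquid reserves cover 30,540/1,745 = 17.5 months — ≥ 4 required
Employment 56 ≥ 6 months
DTI 44.8% is within the 43%–48% exception band; checking compensating factors.
Reserves 17.5 ≥ 9 months; credit score 766 ≥ 660.
Both override conditions satisfied; DTI exception granted.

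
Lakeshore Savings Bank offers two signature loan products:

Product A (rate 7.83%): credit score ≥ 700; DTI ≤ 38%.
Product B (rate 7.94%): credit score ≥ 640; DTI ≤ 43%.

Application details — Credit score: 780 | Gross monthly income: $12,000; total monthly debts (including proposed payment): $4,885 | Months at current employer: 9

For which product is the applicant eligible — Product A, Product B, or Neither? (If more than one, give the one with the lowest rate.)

DTI = 4,885/12,000 = 40.7%.
Product A: score 780 ≥ 700; DTI 40.7% > 38% → does not qualify.
Product B: score 780 ≥ 640; DTI 40.7% ≤ 43% → qualifies.

Product B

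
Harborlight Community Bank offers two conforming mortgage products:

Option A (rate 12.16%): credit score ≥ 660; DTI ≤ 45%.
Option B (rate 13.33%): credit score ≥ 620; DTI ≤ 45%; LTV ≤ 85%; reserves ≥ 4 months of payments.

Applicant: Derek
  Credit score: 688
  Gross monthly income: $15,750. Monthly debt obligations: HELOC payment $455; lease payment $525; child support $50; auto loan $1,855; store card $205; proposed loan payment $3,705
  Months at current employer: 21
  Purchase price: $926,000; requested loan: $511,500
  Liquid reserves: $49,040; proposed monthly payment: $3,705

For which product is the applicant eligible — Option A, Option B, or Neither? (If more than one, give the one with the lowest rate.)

Total debts = (455 + 525 + 50 + 1,855 + 205 + 3,705) = 6,795; DTI = 6,795/15,750 = 43.1%.
LTV = 511,500/926,000 = 55.2%.
Reserves = 49,040/3,705 = 13.2 months.
Option A: score 688 ≥ 660; DTI 43.1% ≤ 45% → qualifies.
Option B: score 688 ≥ 620; DTI 43.1% ≤ 45%; LTV 55.2% ≤ 85%; reserves 13.2 ≥ 4 mo → qualifies.
Qualifying: Option A, Option B. Lowest rate is 12.16% → Option A.

Option A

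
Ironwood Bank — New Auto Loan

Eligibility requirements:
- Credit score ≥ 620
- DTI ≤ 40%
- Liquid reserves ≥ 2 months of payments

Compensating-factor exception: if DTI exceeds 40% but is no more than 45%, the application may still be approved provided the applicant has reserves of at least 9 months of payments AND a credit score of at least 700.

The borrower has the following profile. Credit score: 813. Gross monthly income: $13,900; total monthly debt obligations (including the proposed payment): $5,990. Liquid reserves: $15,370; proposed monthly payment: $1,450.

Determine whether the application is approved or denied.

Approved

Credit score 813 ≥ 620 (meets base)
DTI: 5,990 ÷ 13,900 = 43.1%, over the 40% base limit.
Reserves = 15,370/1,450 = 10.6 months ≥ 2
43.1% falls in the override range (40%–45%), so the compensating-factor test applies.
Reserves 10.6 ≥ 9 months; credit score 813 ≥ 700.
Both override conditions satisfied; DTI exception granted.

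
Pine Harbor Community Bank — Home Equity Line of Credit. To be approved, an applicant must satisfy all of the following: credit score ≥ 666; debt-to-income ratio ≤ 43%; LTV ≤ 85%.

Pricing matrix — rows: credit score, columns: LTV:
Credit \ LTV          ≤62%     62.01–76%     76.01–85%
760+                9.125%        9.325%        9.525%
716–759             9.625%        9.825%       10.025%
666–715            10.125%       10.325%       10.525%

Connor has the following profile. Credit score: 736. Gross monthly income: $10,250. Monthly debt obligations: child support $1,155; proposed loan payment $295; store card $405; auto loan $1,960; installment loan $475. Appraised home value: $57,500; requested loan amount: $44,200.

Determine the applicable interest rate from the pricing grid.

Credit score 736 ≥ 666; Total monthly debts = (1,155 + 295 + 405 + 1,960 + 475) = 4,290. Debt-to-income = 4,290/10,250 = 41.9% — meets 43% limit
Loan-to-value = 44,200/57,500 = 76.9% — pass (85% max)
Row: 736 falls in 716–759. Column: 76.9% falls in 76.01–85%. Rate = 10.025%.

10.025%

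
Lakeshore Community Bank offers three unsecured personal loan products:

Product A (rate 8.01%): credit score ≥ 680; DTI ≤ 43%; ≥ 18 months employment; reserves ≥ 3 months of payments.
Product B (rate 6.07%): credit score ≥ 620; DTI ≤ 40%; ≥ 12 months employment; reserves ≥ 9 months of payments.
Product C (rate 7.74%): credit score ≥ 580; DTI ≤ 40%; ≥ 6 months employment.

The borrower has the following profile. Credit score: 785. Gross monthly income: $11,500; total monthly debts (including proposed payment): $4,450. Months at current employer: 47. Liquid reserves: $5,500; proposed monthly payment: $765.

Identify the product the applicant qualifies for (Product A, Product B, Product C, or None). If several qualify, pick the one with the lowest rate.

Product C

DTI = 4,450/11,500 = 38.7%.
Reserves = 5,500/765 = 7.2 months.
Product A: score 785 ≥ 680; DTI 38.7% ≤ 43%; employment 47 ≥ 18 mo; reserves 7.2 ≥ 3 mo → qualifies.
Product B: score 785 ≥ 620; DTI 38.7% ≤ 40%; employment 47 ≥ 12 mo; reserves 7.2 < 9 mo → does not qualify.
Product C: score 785 ≥ 580; DTI 38.7% ≤ 40%; employment 47 ≥ 6 mo → qualifies.
Qualifying: Product A, Product C. Lowest rate is 7.74% → Product C.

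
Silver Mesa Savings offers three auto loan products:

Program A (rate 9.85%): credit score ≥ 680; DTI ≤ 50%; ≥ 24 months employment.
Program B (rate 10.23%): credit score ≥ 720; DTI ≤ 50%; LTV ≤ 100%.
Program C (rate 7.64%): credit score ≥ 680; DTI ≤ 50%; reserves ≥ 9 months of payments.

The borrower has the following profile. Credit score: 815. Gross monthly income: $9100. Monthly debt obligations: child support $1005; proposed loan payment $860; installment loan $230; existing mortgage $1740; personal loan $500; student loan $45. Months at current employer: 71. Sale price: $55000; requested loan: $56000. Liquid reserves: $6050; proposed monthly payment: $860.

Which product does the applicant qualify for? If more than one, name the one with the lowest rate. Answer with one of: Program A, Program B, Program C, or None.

Program A

Total debts = (1,005 + 860 + 230 + 1,740 + 500 + 45) = 4,380; DTI = 4,380/9,100 = 48.1%.
LTV = 56,000/55,000 = 101.8%.
Reserves = 6,050/860 = 7.0 months.
Program A: score 815 ≥ 680; DTI 48.1% ≤ 50%; employment 71 ≥ 24 mo → qualifies.
Program B: score 815 ≥ 720; DTI 48.1% ≤ 50%; LTV 101.8% > 100% → does not qualify.
Program C: score 815 ≥ 680; DTI 48.1% ≤ 50%; reserves 7.0 < 9 mo → does not qualify.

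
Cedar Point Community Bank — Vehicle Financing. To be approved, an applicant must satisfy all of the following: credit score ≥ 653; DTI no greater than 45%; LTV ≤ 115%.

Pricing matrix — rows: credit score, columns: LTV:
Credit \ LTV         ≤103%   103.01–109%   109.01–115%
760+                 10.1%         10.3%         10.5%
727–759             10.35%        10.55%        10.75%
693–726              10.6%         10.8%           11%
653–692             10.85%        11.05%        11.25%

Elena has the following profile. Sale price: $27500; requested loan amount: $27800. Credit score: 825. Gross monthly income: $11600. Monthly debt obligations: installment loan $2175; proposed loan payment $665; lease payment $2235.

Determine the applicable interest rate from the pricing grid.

10.1%

Credit score 825 ≥ 653; Total monthly debts = (2,175 + 665 + 2,235) = 5,075. DTI = 5,075/11,600 = 43.8% ≤ 45%
LTV = 27,800/27,500 = 101.1% ≤ 115%
Credit 825 → row 760+; LTV 101.1% → column ≤103%. Grid cell → 10.1%.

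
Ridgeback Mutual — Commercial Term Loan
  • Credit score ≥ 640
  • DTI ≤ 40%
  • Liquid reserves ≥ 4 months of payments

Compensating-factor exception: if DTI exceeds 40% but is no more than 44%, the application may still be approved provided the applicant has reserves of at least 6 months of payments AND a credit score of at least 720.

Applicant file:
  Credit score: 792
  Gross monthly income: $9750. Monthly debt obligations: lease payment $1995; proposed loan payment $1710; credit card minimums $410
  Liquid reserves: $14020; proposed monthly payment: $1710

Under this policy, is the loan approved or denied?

Approved

Credit score 792 ≥ 640 (meets base)
Total debts = (1,995 + 1,710 + 410) = 4,115. DTI: 4,115 ÷ 9,750 = 42.2%, over the 40% base limit.
Reserves: 14,020 ÷ 1,710 = 8.2 months (meets 4-month minimum)
42.2% falls in the override range (40%–44%), so the compensating-factor test applies.
Override check — reserves: 8.2 mo (ok); score: 792 (ok).
Both compensating conditions met → exception applies.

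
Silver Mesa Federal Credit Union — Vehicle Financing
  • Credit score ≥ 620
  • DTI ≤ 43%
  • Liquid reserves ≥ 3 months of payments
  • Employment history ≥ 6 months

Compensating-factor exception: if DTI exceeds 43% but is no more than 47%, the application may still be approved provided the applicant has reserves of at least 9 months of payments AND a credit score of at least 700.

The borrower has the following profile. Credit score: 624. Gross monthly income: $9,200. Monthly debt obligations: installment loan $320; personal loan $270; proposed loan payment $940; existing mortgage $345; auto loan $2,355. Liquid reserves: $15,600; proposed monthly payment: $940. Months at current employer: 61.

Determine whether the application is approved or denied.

Credit score 624 ≥ 620 (meets base)
Total debts = (320 + 270 + 940 + 345 + 2,355) = 4,230. DTI = 4,230/9,200 = 46% > 43% — standard DTI limit exceeded.
Reserves = 15,600/940 = 16.6 months ≥ 3
Employment 61 ≥ 6 months
46% falls in the override range (43%–47%), so the compensating-factor test applies.
Override check — reserves: 16.6 mo (ok); score: 624 (below 700).
Compensating-factor requirement not fully met.

Denied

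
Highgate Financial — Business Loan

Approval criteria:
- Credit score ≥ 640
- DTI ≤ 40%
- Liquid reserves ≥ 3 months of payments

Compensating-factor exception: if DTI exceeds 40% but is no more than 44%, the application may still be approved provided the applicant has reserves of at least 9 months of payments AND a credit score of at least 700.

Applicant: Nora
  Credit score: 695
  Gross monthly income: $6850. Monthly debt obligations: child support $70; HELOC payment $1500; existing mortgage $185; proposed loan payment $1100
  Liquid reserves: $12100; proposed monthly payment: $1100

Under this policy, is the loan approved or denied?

Denied

Credit score 695 ≥ 640 (meets base)
Total debts = (70 + 1,500 + 185 + 1,100) = 2,855. DTI = 2,855/6,850 = 41.7% > 40% — standard DTI limit exceeded.
Reserves = 12,100/1,100 = 11.0 months ≥ 3
DTI 41.7% is within the 40%–44% exception band; checking compensating factors.
Reserves 11.0 ≥ 9 months; credit score 695 < 700.
Compensating-factor requirement not fully met.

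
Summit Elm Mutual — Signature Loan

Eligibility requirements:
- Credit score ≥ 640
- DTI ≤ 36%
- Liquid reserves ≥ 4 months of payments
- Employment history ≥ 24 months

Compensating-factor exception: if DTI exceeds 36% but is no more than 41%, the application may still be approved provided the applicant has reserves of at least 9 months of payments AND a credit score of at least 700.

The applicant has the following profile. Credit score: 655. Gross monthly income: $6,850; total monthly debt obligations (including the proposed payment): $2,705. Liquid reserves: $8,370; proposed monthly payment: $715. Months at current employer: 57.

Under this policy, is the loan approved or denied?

Credit score 655 ≥ 640 (meets base)
DTI: 2,705 ÷ 6,850 = 39.5%, over the 36% base limit.
Reserves = 8,370/715 = 11.7 months ≥ 4
Employment 57 ≥ 24 months
39.5% falls in the override range (36%–41%), so the compensating-factor test applies.
Override check — reserves: 11.7 mo (ok); score: 655 (below 700).
Compensating-factor requirement not fully met.

Denied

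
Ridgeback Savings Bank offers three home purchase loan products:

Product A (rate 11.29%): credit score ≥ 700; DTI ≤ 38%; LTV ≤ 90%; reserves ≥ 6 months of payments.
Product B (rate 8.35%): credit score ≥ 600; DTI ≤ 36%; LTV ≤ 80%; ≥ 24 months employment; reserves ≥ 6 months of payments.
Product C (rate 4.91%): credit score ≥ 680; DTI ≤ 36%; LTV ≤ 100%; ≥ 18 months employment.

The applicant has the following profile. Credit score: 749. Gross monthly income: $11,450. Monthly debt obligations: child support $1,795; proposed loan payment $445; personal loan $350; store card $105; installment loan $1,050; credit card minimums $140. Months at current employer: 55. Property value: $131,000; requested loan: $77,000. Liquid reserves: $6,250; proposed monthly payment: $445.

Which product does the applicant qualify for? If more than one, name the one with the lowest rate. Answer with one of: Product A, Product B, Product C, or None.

Product C

Total debts = (1,795 + 445 + 350 + 105 + 1,050 + 140) = 3,885; DTI = 3,885/11,450 = 33.9%.
LTV = 77,000/131,000 = 58.8%.
Reserves = 6,250/445 = 14.0 months.
Product A: score 749 ≥ 700; DTI 33.9% ≤ 38%; LTV 58.8% ≤ 90%; reserves 14.0 ≥ 6 mo → qualifies.
Product B: score 749 ≥ 600; DTI 33.9% ≤ 36%; LTV 58.8% ≤ 80%; employment 55 ≥ 24 mo; reserves 14.0 ≥ 6 mo → qualifies.
Product C: score 749 ≥ 680; DTI 33.9% ≤ 36%; LTV 58.8% ≤ 100%; employment 55 ≥ 18 mo → qualifies.
Qualifying: Product A, Product B, Product C. Lowest rate is 4.91% → Product C.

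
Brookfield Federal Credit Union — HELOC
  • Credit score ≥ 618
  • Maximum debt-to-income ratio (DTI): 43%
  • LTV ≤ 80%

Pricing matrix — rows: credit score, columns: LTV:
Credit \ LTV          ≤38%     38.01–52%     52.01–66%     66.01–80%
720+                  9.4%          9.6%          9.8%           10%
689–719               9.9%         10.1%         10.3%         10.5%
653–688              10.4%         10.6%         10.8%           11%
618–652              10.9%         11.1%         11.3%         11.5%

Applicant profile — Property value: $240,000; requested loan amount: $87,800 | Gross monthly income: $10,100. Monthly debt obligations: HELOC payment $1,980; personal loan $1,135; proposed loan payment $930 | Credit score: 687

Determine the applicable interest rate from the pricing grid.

10.4%

Credit score 687 ≥ 618; Total monthly debts = (1,980 + 1,135 + 930) = 4,045. DTI: 4,045 ÷ 10,100 = 40%, within the 43% cap
LTV = 87,800/240,000 = 36.6% ≤ 80%
Score 687 is in the 653–688 band; LTV 36.6% is in the ≤38% band → 10.4%.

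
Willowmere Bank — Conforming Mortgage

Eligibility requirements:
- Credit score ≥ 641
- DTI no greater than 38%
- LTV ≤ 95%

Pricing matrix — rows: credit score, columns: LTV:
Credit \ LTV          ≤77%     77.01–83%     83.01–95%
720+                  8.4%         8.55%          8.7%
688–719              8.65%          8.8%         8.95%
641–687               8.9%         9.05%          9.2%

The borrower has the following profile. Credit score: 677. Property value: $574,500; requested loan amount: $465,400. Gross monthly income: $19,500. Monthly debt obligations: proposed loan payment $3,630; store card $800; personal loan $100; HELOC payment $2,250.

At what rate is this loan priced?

9.05%

Credit score 677 ≥ 641; Total monthly debts = (3,630 + 800 + 100 + 2,250) = 6,780. Debt-to-income = 6,780/19,500 = 34.8% — meets 38% limit
LTV: 465,400 ÷ 574,500 = 81%, within 95% cap
Credit 677 → row 641–687; LTV 81% → column 77.01–83%. Grid cell → 9.05%.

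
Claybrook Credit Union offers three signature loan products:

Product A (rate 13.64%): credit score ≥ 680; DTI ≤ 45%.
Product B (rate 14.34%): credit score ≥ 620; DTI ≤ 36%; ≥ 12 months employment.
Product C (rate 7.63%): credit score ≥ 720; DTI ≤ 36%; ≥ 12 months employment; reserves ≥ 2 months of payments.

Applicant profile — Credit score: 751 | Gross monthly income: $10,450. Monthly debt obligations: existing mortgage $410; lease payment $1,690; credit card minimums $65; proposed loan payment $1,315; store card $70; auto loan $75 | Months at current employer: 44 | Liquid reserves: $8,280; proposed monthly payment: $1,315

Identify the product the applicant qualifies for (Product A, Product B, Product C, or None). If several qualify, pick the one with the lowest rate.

Total debts = (410 + 1,690 + 65 + 1,315 + 70 + 75) = 3,625; DTI = 3,625/10,450 = 34.7%.
Reserves = 8,280/1,315 = 6.3 months.
Product A: score 751 ≥ 680; DTI 34.7% ≤ 45% → qualifies.
Product B: score 751 ≥ 620; DTI 34.7% ≤ 36%; employment 44 ≥ 12 mo → qualifies.
Product C: score 751 ≥ 720; DTI 34.7% ≤ 36%; employment 44 ≥ 12 mo; reserves 6.3 ≥ 2 mo → qualifies.
Qualifying: Product A, Product B, Product C. Lowest rate is 7.63% → Product C.

Product C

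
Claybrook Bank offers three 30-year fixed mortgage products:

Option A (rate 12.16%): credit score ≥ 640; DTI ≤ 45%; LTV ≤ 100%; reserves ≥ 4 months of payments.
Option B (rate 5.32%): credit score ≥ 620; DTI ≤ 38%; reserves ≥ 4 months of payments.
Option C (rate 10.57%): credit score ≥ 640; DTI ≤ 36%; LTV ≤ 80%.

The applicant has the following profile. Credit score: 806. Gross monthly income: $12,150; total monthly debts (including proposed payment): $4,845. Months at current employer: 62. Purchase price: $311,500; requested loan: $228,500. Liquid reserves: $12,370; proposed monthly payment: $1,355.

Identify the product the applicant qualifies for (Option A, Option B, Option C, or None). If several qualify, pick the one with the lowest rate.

Option A

DTI = 4,845/12,150 = 39.9%.
LTV = 228,500/311,500 = 73.4%.
Reserves = 12,370/1,355 = 9.1 months.
Option A: score 806 ≥ 640; DTI 39.9% ≤ 45%; LTV 73.4% ≤ 100%; reserves 9.1 ≥ 4 mo → qualifies.
Option B: score 806 ≥ 620; DTI 39.9% > 38%; reserves 9.1 ≥ 4 mo → does not qualify.
Option C: score 806 ≥ 640; DTI 39.9% > 36%; LTV 73.4% ≤ 80% → does not qualify.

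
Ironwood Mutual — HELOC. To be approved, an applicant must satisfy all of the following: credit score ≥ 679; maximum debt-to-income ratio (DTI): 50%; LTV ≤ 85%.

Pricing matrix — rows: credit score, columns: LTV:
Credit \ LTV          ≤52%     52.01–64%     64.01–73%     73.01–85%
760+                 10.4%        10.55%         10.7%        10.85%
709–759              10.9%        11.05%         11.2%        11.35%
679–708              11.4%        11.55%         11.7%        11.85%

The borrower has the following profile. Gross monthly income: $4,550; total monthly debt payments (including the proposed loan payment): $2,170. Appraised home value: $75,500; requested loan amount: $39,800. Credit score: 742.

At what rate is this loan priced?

Credit score 742 ≥ 679; DTI = 2,170/4,550 = 47.7% ≤ 50%
LTV: 39,800 ÷ 75,500 = 52.7%, within 85% cap
Credit 742 → row 709–759; LTV 52.7% → column 52.01–64%. Grid cell → 11.05%.

11.05%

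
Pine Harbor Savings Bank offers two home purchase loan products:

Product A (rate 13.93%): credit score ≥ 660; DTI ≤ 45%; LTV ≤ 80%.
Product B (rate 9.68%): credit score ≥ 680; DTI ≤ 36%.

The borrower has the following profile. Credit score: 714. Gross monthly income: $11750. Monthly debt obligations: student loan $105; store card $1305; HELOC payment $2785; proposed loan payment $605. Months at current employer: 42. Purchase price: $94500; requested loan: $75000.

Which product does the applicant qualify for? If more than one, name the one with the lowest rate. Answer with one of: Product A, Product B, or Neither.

Product A

Total debts = (105 + 1,305 + 2,785 + 605) = 4,800; DTI = 4,800/11,750 = 40.9%.
LTV = 75,000/94,500 = 79.4%.
Product A: score 714 ≥ 660; DTI 40.9% ≤ 45%; LTV 79.4% ≤ 80% → qualifies.
Product B: score 714 ≥ 680; DTI 40.9% > 36% → does not qualify.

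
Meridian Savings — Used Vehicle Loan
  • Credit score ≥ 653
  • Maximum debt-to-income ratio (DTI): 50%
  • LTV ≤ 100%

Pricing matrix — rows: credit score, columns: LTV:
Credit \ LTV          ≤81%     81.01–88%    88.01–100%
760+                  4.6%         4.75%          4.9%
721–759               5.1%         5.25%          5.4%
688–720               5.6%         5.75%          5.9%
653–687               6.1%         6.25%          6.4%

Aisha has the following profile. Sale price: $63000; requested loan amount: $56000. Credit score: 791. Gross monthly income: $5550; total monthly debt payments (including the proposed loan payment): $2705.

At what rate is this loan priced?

Credit score 791 ≥ 653; DTI: 2,705 ÷ 5,550 = 48.7%, within the 50% cap
Loan-to-value = 56,000/63,000 = 88.9% — pass (100% max)
Row: 791 falls in 760+. Column: 88.9% falls in 88.01–100%. Rate = 4.9%.

4.9%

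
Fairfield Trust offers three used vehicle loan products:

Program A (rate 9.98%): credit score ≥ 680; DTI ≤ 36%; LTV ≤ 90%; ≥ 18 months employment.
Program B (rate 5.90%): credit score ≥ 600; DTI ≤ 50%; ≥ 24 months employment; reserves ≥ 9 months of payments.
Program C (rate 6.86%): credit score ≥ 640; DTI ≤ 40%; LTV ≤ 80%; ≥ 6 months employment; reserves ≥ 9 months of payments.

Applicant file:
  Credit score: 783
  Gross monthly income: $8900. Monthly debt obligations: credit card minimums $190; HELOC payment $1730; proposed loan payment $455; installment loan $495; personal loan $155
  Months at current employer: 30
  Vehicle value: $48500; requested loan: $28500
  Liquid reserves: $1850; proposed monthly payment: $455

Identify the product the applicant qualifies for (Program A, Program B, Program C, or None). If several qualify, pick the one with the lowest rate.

Program A

Total debts = (190 + 1,730 + 455 + 495 + 155) = 3,025; DTI = 3,025/8,900 = 34%.
LTV = 28,500/48,500 = 58.8%.
Reserves = 1,850/455 = 4.1 months.
Program A: score 783 ≥ 680; DTI 34% ≤ 36%; LTV 58.8% ≤ 90%; employment 30 ≥ 18 mo → qualifies.
Program B: score 783 ≥ 600; DTI 34% ≤ 50%; employment 30 ≥ 24 mo; reserves 4.1 < 9 mo → does not qualify.
Program C: score 783 ≥ 640; DTI 34% ≤ 40%; LTV 58.8% ≤ 80%; employment 30 ≥ 6 mo; reserves 4.1 < 9 mo → does not qualify.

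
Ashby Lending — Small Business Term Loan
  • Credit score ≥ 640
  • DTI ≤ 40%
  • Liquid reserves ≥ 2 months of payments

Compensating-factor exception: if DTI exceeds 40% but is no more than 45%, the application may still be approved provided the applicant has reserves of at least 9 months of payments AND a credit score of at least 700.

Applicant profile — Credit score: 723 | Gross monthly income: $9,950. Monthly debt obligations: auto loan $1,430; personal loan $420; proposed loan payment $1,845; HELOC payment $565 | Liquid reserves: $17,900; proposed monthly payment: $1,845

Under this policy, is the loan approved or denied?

Approved

Credit score 723 ≥ 640 (meets base)
Total debts = (1,430 + 420 + 1,845 + 565) = 4,260. DTI = 4,260/9,950 = 42.8% > 40% — standard DTI limit exceeded.
Liquid reserves cover 17,900/1,845 = 9.7 months — ≥ 2 required
DTI 42.8% is within the 40%–45% exception band; checking compensating factors.
Override check — reserves: 9.7 mo (ok); score: 723 (ok).
Both compensating conditions met → exception applies.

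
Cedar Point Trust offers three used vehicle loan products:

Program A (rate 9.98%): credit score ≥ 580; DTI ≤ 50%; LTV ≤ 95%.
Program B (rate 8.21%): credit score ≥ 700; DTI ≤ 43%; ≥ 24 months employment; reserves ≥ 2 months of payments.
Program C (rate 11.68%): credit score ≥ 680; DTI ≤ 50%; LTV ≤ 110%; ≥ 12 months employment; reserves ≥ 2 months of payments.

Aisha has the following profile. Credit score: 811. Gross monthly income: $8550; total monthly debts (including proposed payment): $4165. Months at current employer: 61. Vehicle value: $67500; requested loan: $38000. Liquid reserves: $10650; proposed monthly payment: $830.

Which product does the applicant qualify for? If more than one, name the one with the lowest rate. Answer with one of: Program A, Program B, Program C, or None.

Program A

DTI = 4,165/8,550 = 48.7%.
LTV = 38,000/67,500 = 56.3%.
Reserves = 10,650/830 = 12.8 months.
Program A: score 811 ≥ 580; DTI 48.7% ≤ 50%; LTV 56.3% ≤ 95% → qualifies.
Program B: score 811 ≥ 700; DTI 48.7% > 43%; employment 61 ≥ 24 mo; reserves 12.8 ≥ 2 mo → does not qualify.
Program C: score 811 ≥ 680; DTI 48.7% ≤ 50%; LTV 56.3% ≤ 110%; employment 61 ≥ 12 mo; reserves 12.8 ≥ 2 mo → qualifies.
Qualifying: Program A, Program C. Lowest rate is 9.98% → Program A.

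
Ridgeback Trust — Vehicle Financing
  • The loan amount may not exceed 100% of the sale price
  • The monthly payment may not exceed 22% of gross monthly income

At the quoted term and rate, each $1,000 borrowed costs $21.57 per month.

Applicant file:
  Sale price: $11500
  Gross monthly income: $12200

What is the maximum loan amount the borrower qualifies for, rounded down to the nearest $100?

$11,500

Payment cap: 22% × $12,200 = $2,684/month.
At $21.57 per $1,000, that supports 2,684/21.57 × 1,000 ≈ $124,432 → $124,400.
LTV cap: 100% × $11,500 = $11,500 → $11,500.
Binding constraint: loan-to-value.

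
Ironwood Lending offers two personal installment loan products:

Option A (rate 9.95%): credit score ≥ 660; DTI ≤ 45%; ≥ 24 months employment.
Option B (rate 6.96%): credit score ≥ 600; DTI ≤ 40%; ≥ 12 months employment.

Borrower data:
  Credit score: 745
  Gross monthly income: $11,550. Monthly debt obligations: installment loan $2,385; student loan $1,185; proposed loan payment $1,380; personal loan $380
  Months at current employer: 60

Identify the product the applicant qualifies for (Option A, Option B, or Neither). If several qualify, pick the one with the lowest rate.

Neither

Total debts = (2,385 + 1,185 + 1,380 + 380) = 5,330; DTI = 5,330/11,550 = 46.1%.
Option A: score 745 ≥ 660; DTI 46.1% > 45%; employment 60 ≥ 24 mo → does not qualify.
Option B: score 745 ≥ 600; DTI 46.1% > 40%; employment 60 ≥ 12 mo → does not qualify.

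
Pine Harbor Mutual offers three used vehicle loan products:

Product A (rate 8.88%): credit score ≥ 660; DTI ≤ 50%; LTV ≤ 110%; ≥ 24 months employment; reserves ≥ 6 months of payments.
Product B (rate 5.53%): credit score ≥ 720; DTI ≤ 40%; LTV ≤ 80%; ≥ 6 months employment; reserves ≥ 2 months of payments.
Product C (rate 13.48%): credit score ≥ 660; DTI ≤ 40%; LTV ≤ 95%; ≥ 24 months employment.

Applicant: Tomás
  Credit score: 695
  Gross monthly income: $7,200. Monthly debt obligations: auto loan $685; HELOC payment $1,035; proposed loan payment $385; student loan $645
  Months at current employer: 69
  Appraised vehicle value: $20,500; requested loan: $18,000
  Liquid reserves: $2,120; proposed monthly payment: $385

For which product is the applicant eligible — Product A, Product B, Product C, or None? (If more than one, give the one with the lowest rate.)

Product C

Total debts = (685 + 1,035 + 385 + 645) = 2,750; DTI = 2,750/7,200 = 38.2%.
LTV = 18,000/20,500 = 87.8%.
Reserves = 2,120/385 = 5.5 months.
Product A: score 695 ≥ 660; DTI 38.2% ≤ 50%; LTV 87.8% ≤ 110%; employment 69 ≥ 24 mo; reserves 5.5 < 6 mo → does not qualify.
Product B: score 695 < 720; DTI 38.2% ≤ 40%; LTV 87.8% > 80%; employment 69 ≥ 6 mo; reserves 5.5 ≥ 2 mo → does not qualify.
Product C: score 695 ≥ 660; DTI 38.2% ≤ 40%; LTV 87.8% ≤ 95%; employment 69 ≥ 24 mo → qualifies.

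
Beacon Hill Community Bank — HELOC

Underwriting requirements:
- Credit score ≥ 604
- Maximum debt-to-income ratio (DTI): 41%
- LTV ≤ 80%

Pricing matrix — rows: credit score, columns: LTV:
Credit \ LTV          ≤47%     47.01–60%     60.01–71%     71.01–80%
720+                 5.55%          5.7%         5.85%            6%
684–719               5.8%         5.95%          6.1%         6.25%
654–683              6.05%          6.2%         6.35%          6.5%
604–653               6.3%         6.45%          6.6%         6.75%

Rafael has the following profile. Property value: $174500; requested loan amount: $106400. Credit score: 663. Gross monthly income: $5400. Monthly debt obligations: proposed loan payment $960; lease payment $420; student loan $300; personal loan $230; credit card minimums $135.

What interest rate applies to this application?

Credit score 663 ≥ 604; Total monthly debts = (960 + 420 + 300 + 230 + 135) = 2,045. DTI = 2,045/5,400 = 37.9% ≤ 41%
Loan-to-value = 106,400/174,500 = 61% — pass (80% max)
Score 663 is in the 654–683 band; LTV 61% is in the 60.01–71% band → 6.35%.

6.35%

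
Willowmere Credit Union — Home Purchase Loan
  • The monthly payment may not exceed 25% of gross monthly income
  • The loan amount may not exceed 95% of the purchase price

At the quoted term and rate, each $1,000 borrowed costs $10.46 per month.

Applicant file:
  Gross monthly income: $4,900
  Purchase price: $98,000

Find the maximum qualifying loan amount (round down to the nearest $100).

$93,100

Payment cap: 25% × $4,900 = $1,225/month.
At $10.46 per $1,000, that supports 1,225/10.46 × 1,000 ≈ $117,112 → $117,100.
LTV cap: 95% × $98,000 = $93,100 → $93,100.
Binding constraint: loan-to-value.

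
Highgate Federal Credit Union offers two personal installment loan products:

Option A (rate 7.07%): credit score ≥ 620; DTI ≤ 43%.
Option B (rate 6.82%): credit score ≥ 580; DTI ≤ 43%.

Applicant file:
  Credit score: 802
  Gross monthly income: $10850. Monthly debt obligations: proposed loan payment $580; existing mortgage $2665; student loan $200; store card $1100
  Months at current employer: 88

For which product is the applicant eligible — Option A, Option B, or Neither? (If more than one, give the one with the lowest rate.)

Option B

Total debts = (580 + 2,665 + 200 + 1,100) = 4,545; DTI = 4,545/10,850 = 41.9%.
Option A: score 802 ≥ 620; DTI 41.9% ≤ 43% → qualifies.
Option B: score 802 ≥ 580; DTI 41.9% ≤ 43% → qualifies.
Qualifying: Option A, Option B. Lowest rate is 6.82% → Option B.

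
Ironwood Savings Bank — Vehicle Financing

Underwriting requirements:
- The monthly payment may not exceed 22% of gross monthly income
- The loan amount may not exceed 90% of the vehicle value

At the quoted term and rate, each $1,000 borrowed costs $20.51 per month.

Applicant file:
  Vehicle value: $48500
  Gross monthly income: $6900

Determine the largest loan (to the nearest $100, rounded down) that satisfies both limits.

$43,600

Payment cap: 22% × $6,900 = $1,518/month.
At $20.51 per $1,000, that supports 1,518/20.51 × 1,000 ≈ $74,012 → $74,000.
LTV cap: 90% × $48,500 = $43,650 → $43,600.
Binding constraint: loan-to-value.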